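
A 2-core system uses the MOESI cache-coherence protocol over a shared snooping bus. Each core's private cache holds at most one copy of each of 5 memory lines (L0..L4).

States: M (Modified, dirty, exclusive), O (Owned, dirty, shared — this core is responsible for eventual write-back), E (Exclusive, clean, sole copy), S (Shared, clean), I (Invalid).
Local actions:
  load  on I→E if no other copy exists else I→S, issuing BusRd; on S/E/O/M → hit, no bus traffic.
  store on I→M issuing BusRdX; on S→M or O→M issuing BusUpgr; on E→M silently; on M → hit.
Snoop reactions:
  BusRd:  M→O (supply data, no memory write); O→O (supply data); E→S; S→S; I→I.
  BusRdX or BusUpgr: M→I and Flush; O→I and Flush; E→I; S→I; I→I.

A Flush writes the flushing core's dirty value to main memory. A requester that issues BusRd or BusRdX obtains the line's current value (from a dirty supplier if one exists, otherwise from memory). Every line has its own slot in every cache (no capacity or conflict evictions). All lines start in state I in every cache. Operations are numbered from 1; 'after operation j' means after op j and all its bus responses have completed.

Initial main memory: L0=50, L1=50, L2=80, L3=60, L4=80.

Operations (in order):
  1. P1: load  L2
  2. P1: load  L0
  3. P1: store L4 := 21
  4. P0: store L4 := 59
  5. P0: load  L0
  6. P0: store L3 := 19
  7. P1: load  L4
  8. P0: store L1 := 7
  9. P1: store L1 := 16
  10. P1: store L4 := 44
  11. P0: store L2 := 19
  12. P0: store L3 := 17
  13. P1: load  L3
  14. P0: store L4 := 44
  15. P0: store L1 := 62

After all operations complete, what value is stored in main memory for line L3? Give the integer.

  op1 P1: load  L2 → I/E on L2; bus BusRd; mem=80
  op2 P1: load  L0 → I/E on L0; bus BusRd; mem=50
  op3 P1: store L4 := 21 → I/M on L4; bus BusRdX; mem=80
  op4 P0: store L4 := 59 → M/I on L4; bus BusRdX Flush; mem=21
  op5 P0: load  L0 → S/S on L0; bus BusRd; mem=50
  op6 P0: store L3 := 19 → M/I on L3; bus BusRdX; mem=60
  op7 P1: load  L4 → O/S on L4; bus BusRd; mem=21
  op8 P0: store L1 := 7 → M/I on L1; bus BusRdX; mem=50
  op9 P1: store L1 := 16 → I/M on L1; bus BusRdX Flush; mem=7
  op10 P1: store L4 := 44 → I/M on L4; bus BusUpgr Flush; mem=59
  op11 P0: store L2 := 19 → M/I on L2; bus BusRdX; mem=80
  op12 P0: store L3 := 17 → M/I on L3; bus (none); mem=60
  op13 P1: load  L3 → O/S on L3; bus BusRd; mem=60
  op14 P0: store L4 := 44 → M/I on L4; bus BusRdX Flush; mem=44
  op15 P0: store L1 := 62 → M/I on L1; bus BusRdX Flush; mem=16

memory[L3] = 60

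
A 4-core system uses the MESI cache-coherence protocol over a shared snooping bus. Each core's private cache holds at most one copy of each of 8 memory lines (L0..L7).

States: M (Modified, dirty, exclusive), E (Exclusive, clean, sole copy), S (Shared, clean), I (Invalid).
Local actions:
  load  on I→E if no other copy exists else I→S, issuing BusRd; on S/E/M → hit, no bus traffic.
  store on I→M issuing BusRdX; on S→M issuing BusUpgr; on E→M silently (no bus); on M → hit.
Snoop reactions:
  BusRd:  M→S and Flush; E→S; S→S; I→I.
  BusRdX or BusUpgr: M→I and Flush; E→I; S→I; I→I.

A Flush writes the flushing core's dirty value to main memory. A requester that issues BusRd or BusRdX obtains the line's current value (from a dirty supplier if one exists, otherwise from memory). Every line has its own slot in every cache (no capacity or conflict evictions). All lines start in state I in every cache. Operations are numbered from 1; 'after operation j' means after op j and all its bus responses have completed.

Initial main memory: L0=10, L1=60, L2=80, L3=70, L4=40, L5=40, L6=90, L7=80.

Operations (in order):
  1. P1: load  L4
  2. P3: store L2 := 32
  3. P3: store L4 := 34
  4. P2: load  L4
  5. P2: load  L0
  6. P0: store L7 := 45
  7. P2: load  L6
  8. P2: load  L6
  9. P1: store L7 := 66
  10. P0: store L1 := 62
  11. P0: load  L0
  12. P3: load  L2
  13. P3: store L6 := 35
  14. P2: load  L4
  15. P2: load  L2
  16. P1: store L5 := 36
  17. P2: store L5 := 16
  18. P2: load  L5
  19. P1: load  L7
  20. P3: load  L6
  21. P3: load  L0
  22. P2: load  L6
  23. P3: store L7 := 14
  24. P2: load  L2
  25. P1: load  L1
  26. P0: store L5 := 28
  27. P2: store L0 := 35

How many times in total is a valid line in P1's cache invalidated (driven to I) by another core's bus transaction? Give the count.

invalidations = 3

1. P1: load  L4  bus=[BusRd]  L4: P0=I P1=E P2=I P3=I  mem[L4]=40
2. P3: store L2 := 32  bus=[BusRdX]  L2: P0=I P1=I P2=I P3=M  mem[L2]=80
3. P3: store L4 := 34  bus=[BusRdX]  L4: P0=I P1=I P2=I P3=M  mem[L4]=40
4. P2: load  L4  bus=[BusRd,Flush]  L4: P0=I P1=I P2=S P3=S  mem[L4]=34
5. P2: load  L0  bus=[BusRd]  L0: P0=I P1=I P2=E P3=I  mem[L0]=10
6. P0: store L7 := 45  bus=[BusRdX]  L7: P0=M P1=I P2=I P3=I  mem[L7]=80
7. P2: load  L6  bus=[BusRd]  L6: P0=I P1=I P2=E P3=I  mem[L6]=90
8. P2: load  L6  bus=[-]  L6: P0=I P1=I P2=E P3=I  mem[L6]=90
9. P1: store L7 := 66  bus=[BusRdX,Flush]  L7: P0=I P1=M P2=I P3=I  mem[L7]=45
10. P0: store L1 := 62  bus=[BusRdX]  L1: P0=M P1=I P2=I P3=I  mem[L1]=60
11. P0: load  L0  bus=[BusRd]  L0: P0=S P1=I P2=S P3=I  mem[L0]=10
12. P3: load  L2  bus=[-]  L2: P0=I P1=I P2=I P3=M  mem[L2]=80
13. P3: store L6 := 35  bus=[BusRdX]  L6: P0=I P1=I P2=I P3=M  mem[L6]=90
14. P2: load  L4  bus=[-]  L4: P0=I P1=I P2=S P3=S  mem[L4]=34
15. P2: load  L2  bus=[BusRd,Flush]  L2: P0=I P1=I P2=S P3=S  mem[L2]=32
16. P1: store L5 := 36  bus=[BusRdX]  L5: P0=I P1=M P2=I P3=I  mem[L5]=40
17. P2: store L5 := 16  bus=[BusRdX,Flush]  L5: P0=I P1=I P2=M P3=I  mem[L5]=36
18. P2: load  L5  bus=[-]  L5: P0=I P1=I P2=M P3=I  mem[L5]=36
19. P1: load  L7  bus=[-]  L7: P0=I P1=M P2=I P3=I  mem[L7]=45
20. P3: load  L6  bus=[-]  L6: P0=I P1=I P2=I P3=M  mem[L6]=90
21. P3: load  L0  bus=[BusRd]  L0: P0=S P1=I P2=S P3=S  mem[L0]=10
22. P2: load  L6  bus=[BusRd,Flush]  L6: P0=I P1=I P2=S P3=S  mem[L6]=35
23. P3: store L7 := 14  bus=[BusRdX,Flush]  L7: P0=I P1=I P2=I P3=M  mem[L7]=66
24. P2: load  L2  bus=[-]  L2: P0=I P1=I P2=S P3=S  mem[L2]=32
25. P1: load  L1  bus=[BusRd,Flush]  L1: P0=S P1=S P2=I P3=I  mem[L1]=62
26. P0: store L5 := 28  bus=[BusRdX,Flush]  L5: P0=M P1=I P2=I P3=I  mem[L5]=16
27. P2: store L0 := 35  bus=[BusUpgr]  L0: P0=I P1=I P2=M P3=I  mem[L0]=10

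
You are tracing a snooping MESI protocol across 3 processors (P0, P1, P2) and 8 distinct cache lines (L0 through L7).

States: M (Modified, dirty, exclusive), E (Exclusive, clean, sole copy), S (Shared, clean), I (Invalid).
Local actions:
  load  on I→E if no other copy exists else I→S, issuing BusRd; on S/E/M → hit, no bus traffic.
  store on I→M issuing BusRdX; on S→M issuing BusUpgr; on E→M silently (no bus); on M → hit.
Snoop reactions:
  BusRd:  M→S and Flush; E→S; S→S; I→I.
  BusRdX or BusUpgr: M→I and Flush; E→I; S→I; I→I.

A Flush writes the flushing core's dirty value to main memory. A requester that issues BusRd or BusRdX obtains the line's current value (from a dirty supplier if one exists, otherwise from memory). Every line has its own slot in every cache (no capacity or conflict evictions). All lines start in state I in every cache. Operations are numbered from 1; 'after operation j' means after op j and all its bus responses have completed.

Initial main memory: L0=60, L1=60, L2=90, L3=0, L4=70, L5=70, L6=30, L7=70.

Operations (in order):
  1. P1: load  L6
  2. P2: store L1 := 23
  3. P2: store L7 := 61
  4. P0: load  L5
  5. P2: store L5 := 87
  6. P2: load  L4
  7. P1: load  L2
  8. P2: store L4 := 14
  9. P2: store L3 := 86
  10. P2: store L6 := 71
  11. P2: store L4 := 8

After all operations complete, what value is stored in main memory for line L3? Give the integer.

1. P1: load  L6  bus=[BusRd]  L6: P0=I P1=E P2=I  mem[L6]=30
2. P2: store L1 := 23  bus=[BusRdX]  L1: P0=I P1=I P2=M  mem[L1]=60
3. P2: store L7 := 61  bus=[BusRdX]  L7: P0=I P1=I P2=M  mem[L7]=70
4. P0: load  L5  bus=[BusRd]  L5: P0=E P1=I P2=I  mem[L5]=70
5. P2: store L5 := 87  bus=[BusRdX]  L5: P0=I P1=I P2=M  mem[L5]=70
6. P2: load  L4  bus=[BusRd]  L4: P0=I P1=I P2=E  mem[L4]=70
7. P1: load  L2  bus=[BusRd]  L2: P0=I P1=E P2=I  mem[L2]=90
8. P2: store L4 := 14  bus=[-]  L4: P0=I P1=I P2=M  mem[L4]=70
9. P2: store L3 := 86  bus=[BusRdX]  L3: P0=I P1=I P2=M  mem[L3]=0
10. P2: store L6 := 71  bus=[BusRdX]  L6: P0=I P1=I P2=M  mem[L6]=30
11. P2: store L4 := 8  bus=[-]  L4: P0=I P1=I P2=M  mem[L4]=70

memory[L3] = 0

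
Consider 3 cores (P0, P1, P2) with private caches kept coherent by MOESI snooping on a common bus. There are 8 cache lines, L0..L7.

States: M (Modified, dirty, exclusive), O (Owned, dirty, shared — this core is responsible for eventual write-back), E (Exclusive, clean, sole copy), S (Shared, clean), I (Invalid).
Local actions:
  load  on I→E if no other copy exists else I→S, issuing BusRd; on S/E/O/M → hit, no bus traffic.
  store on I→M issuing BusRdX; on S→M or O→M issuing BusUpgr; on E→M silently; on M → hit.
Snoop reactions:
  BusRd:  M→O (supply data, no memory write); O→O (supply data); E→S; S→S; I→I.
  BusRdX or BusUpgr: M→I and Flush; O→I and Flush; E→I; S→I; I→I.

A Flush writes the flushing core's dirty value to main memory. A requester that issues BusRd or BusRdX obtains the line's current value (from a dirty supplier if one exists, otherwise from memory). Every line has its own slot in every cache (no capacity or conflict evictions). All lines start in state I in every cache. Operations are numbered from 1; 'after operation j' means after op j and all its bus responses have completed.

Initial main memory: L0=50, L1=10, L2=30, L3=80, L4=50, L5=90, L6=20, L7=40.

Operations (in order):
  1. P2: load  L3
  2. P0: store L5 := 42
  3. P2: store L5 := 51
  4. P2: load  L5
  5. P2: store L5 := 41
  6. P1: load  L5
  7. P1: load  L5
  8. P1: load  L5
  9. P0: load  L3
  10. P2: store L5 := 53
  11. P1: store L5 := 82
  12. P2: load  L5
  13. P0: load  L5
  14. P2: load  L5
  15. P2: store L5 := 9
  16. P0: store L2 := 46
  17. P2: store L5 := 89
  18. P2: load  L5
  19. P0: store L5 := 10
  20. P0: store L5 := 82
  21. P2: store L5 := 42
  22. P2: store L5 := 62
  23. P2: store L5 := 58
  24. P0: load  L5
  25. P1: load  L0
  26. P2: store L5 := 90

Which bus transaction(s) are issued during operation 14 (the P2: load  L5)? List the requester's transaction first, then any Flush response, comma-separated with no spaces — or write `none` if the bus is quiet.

bus = none

[1] P2: load  L3 | P0:I, P1:I, P2:E(80) | bus: BusRd
[2] P0: store L5 := 42 | P0:M(42), P1:I, P2:I | bus: BusRdX
[3] P2: store L5 := 51 | P0:I, P1:I, P2:M(51) | bus: BusRdX,Flush
[4] P2: load  L5 | P0:I, P1:I, P2:M(51) | bus: none
[5] P2: store L5 := 41 | P0:I, P1:I, P2:M(41) | bus: none
[6] P1: load  L5 | P0:I, P1:S(41), P2:O(41) | bus: BusRd
[7] P1: load  L5 | P0:I, P1:S(41), P2:O(41) | bus: none
[8] P1: load  L5 | P0:I, P1:S(41), P2:O(41) | bus: none
[9] P0: load  L3 | P0:S(80), P1:I, P2:S(80) | bus: BusRd
[10] P2: store L5 := 53 | P0:I, P1:I, P2:M(53) | bus: BusUpgr
[11] P1: store L5 := 82 | P0:I, P1:M(82), P2:I | bus: BusRdX,Flush
[12] P2: load  L5 | P0:I, P1:O(82), P2:S(82) | bus: BusRd
[13] P0: load  L5 | P0:S(82), P1:O(82), P2:S(82) | bus: BusRd
[14] P2: load  L5 | P0:S(82), P1:O(82), P2:S(82) | bus: none
[15] P2: store L5 := 9 | P0:I, P1:I, P2:M(9) | bus: BusUpgr,Flush
[16] P0: store L2 := 46 | P0:M(46), P1:I, P2:I | bus: BusRdX
[17] P2: store L5 := 89 | P0:I, P1:I, P2:M(89) | bus: none
[18] P2: load  L5 | P0:I, P1:I, P2:M(89) | bus: none
[19] P0: store L5 := 10 | P0:M(10), P1:I, P2:I | bus: BusRdX,Flush
[20] P0: store L5 := 82 | P0:M(82), P1:I, P2:I | bus: none
[21] P2: store L5 := 42 | P0:I, P1:I, P2:M(42) | bus: BusRdX,Flush
[22] P2: store L5 := 62 | P0:I, P1:I, P2:M(62) | bus: none
[23] P2: store L5 := 58 | P0:I, P1:I, P2:M(58) | bus: none
[24] P0: load  L5 | P0:S(58), P1:I, P2:O(58) | bus: BusRd
[25] P1: load  L0 | P0:I, P1:E(50), P2:I | bus: BusRd
[26] P2: store L5 := 90 | P0:I, P1:I, P2:M(90) | bus: BusUpgr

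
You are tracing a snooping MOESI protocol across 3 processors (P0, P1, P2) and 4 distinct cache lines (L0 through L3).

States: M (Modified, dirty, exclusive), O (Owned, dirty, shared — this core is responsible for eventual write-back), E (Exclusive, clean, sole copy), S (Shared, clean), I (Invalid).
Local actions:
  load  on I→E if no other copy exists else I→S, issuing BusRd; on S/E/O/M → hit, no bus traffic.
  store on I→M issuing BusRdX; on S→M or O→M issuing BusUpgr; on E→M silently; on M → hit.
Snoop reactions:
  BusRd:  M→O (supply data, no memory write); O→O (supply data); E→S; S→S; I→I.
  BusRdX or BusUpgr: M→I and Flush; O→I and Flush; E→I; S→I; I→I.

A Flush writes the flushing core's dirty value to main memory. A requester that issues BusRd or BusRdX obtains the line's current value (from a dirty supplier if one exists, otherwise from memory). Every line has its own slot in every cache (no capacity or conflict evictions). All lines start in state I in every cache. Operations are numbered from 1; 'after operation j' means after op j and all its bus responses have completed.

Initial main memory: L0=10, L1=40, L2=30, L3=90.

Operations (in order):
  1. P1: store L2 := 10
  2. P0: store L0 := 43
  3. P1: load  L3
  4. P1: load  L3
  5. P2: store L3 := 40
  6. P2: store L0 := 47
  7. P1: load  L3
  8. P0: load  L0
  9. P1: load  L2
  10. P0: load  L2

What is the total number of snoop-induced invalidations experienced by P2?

invalidations = 0

  op1 P1: store L2 := 10 → I/M/I on L2; bus BusRdX; mem=30
  op2 P0: store L0 := 43 → M/I/I on L0; bus BusRdX; mem=10
  op3 P1: load  L3 → I/E/I on L3; bus BusRd; mem=90
  op4 P1: load  L3 → I/E/I on L3; bus (none); mem=90
  op5 P2: store L3 := 40 → I/I/M on L3; bus BusRdX; mem=90
  op6 P2: store L0 := 47 → I/I/M on L0; bus BusRdX Flush; mem=43
  op7 P1: load  L3 → I/S/O on L3; bus BusRd; mem=90
  op8 P0: load  L0 → S/I/O on L0; bus BusRd; mem=43
  op9 P1: load  L2 → I/M/I on L2; bus (none); mem=30
  op10 P0: load  L2 → S/O/I on L2; bus BusRd; mem=30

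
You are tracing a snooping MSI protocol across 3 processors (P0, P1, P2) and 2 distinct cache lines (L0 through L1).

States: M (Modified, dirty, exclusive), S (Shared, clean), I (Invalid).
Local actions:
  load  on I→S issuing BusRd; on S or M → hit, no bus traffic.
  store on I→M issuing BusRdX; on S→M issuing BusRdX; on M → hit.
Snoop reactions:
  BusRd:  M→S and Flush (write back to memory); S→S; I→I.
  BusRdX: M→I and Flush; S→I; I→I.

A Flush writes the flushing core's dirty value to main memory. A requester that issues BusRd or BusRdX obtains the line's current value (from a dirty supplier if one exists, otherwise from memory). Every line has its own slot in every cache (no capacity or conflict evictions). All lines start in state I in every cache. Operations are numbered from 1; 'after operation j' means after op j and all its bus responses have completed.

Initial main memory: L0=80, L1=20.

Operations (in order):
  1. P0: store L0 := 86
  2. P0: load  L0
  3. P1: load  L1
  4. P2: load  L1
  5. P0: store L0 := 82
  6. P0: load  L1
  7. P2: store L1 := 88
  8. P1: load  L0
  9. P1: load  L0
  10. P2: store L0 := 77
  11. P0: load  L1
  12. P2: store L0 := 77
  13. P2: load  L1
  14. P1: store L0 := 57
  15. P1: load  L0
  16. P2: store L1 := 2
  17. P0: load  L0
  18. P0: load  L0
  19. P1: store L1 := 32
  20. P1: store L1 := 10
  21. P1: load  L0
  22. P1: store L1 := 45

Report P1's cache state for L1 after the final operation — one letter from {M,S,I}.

1. P0: store L0 := 86  bus=[BusRdX]  L0: P0=M P1=I P2=I  mem[L0]=80
2. P0: load  L0  bus=[-]  L0: P0=M P1=I P2=I  mem[L0]=80
3. P1: load  L1  bus=[BusRd]  L1: P0=I P1=S P2=I  mem[L1]=20
4. P2: load  L1  bus=[BusRd]  L1: P0=I P1=S P2=S  mem[L1]=20
5. P0: store L0 := 82  bus=[-]  L0: P0=M P1=I P2=I  mem[L0]=80
6. P0: load  L1  bus=[BusRd]  L1: P0=S P1=S P2=S  mem[L1]=20
7. P2: store L1 := 88  bus=[BusRdX]  L1: P0=I P1=I P2=M  mem[L1]=20
8. P1: load  L0  bus=[BusRd,Flush]  L0: P0=S P1=S P2=I  mem[L0]=82
9. P1: load  L0  bus=[-]  L0: P0=S P1=S P2=I  mem[L0]=82
10. P2: store L0 := 77  bus=[BusRdX]  L0: P0=I P1=I P2=M  mem[L0]=82
11. P0: load  L1  bus=[BusRd,Flush]  L1: P0=S P1=I P2=S  mem[L1]=88
12. P2: store L0 := 77  bus=[-]  L0: P0=I P1=I P2=M  mem[L0]=82
13. P2: load  L1  bus=[-]  L1: P0=S P1=I P2=S  mem[L1]=88
14. P1: store L0 := 57  bus=[BusRdX,Flush]  L0: P0=I P1=M P2=I  mem[L0]=77
15. P1: load  L0  bus=[-]  L0: P0=I P1=M P2=I  mem[L0]=77
16. P2: store L1 := 2  bus=[BusRdX]  L1: P0=I P1=I P2=M  mem[L1]=88
17. P0: load  L0  bus=[BusRd,Flush]  L0: P0=S P1=S P2=I  mem[L0]=57
18. P0: load  L0  bus=[-]  L0: P0=S P1=S P2=I  mem[L0]=57
19. P1: store L1 := 32  bus=[BusRdX,Flush]  L1: P0=I P1=M P2=I  mem[L1]=2
20. P1: store L1 := 10  bus=[-]  L1: P0=I P1=M P2=I  mem[L1]=2
21. P1: load  L0  bus=[-]  L0: P0=S P1=S P2=I  mem[L0]=57
22. P1: store L1 := 45  bus=[-]  L1: P0=I P1=M P2=I  mem[L1]=2

state = M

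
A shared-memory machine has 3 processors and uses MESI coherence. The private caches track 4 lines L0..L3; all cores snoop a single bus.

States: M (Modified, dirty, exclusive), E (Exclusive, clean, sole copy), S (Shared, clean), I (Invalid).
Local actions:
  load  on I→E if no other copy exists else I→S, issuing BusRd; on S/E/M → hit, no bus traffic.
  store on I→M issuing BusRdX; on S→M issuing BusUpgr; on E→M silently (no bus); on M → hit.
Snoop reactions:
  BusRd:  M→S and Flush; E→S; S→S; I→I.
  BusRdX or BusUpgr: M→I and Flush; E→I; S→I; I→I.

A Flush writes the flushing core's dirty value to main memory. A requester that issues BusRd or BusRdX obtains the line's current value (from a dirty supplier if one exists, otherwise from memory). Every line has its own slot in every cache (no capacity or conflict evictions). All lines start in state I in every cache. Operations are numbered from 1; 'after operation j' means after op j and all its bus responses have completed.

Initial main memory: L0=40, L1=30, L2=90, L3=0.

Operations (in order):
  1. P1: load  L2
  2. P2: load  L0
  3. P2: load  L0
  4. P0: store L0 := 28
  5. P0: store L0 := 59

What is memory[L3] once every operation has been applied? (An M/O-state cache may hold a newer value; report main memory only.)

memory[L3] = 0

step 1: P1: load  L2  ⟶  IEI  (L2)  txn=BusRd  M[L2]=90
step 2: P2: load  L0  ⟶  IIE  (L0)  txn=BusRd  M[L0]=40
step 3: P2: load  L0  ⟶  IIE  (L0)  txn=∅  M[L0]=40
step 4: P0: store L0 := 28  ⟶  MII  (L0)  txn=BusRdX  M[L0]=40
step 5: P0: store L0 := 59  ⟶  MII  (L0)  txn=∅  M[L0]=40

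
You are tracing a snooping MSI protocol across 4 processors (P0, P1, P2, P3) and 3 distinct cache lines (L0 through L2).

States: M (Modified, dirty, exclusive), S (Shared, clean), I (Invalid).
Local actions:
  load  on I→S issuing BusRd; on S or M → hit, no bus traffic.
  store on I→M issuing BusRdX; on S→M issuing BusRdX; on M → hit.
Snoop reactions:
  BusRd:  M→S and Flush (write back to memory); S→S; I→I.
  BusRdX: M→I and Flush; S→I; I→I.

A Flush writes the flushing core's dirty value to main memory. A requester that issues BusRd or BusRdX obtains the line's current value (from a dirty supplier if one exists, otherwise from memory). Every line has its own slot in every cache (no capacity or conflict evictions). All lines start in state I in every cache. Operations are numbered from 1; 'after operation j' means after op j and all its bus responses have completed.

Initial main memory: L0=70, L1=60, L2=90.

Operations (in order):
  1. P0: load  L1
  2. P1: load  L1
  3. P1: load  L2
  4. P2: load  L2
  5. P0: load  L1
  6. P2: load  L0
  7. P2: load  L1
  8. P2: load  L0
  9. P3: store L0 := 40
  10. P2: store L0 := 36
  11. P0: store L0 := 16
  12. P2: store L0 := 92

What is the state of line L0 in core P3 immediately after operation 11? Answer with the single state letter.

  op1 P0: load  L1 → S/I/I/I on L1; bus BusRd; mem=60
  op2 P1: load  L1 → S/S/I/I on L1; bus BusRd; mem=60
  op3 P1: load  L2 → I/S/I/I on L2; bus BusRd; mem=90
  op4 P2: load  L2 → I/S/S/I on L2; bus BusRd; mem=90
  op5 P0: load  L1 → S/S/I/I on L1; bus (none); mem=60
  op6 P2: load  L0 → I/I/S/I on L0; bus BusRd; mem=70
  op7 P2: load  L1 → S/S/S/I on L1; bus BusRd; mem=60
  op8 P2: load  L0 → I/I/S/I on L0; bus (none); mem=70
  op9 P3: store L0 := 40 → I/I/I/M on L0; bus BusRdX; mem=70
  op10 P2: store L0 := 36 → I/I/M/I on L0; bus BusRdX Flush; mem=40
  op11 P0: store L0 := 16 → M/I/I/I on L0; bus BusRdX Flush; mem=36
  op12 P2: store L0 := 92 → I/I/M/I on L0; bus BusRdX Flush; mem=16

state = I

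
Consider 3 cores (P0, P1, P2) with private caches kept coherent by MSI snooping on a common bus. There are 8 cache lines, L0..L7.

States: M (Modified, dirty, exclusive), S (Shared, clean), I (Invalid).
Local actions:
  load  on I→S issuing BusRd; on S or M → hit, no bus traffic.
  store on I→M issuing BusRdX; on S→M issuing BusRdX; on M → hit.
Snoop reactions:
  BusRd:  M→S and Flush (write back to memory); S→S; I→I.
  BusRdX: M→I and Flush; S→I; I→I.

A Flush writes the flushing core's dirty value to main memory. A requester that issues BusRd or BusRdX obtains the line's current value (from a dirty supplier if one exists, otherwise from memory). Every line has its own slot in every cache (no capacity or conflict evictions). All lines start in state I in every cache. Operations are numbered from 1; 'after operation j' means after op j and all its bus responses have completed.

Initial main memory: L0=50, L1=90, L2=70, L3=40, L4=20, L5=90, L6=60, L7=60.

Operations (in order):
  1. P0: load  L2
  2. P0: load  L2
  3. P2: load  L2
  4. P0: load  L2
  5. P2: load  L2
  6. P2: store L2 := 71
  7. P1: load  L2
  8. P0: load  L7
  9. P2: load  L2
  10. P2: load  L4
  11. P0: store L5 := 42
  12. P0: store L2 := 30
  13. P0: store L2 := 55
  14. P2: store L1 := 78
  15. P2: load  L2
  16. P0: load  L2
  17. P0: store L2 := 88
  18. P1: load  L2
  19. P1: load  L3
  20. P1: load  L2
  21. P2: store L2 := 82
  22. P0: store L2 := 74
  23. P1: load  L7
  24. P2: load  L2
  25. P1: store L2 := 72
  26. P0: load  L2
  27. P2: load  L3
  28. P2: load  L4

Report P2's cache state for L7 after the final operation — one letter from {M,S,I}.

state = I

[1] P0: load  L2 | P0:S(70), P1:I, P2:I | bus: BusRd
[2] P0: load  L2 | P0:S(70), P1:I, P2:I | bus: none
[3] P2: load  L2 | P0:S(70), P1:I, P2:S(70) | bus: BusRd
[4] P0: load  L2 | P0:S(70), P1:I, P2:S(70) | bus: none
[5] P2: load  L2 | P0:S(70), P1:I, P2:S(70) | bus: none
[6] P2: store L2 := 71 | P0:I, P1:I, P2:M(71) | bus: BusRdX
[7] P1: load  L2 | P0:I, P1:S(71), P2:S(71) | bus: BusRd,Flush
[8] P0: load  L7 | P0:S(60), P1:I, P2:I | bus: BusRd
[9] P2: load  L2 | P0:I, P1:S(71), P2:S(71) | bus: none
[10] P2: load  L4 | P0:I, P1:I, P2:S(20) | bus: BusRd
[11] P0: store L5 := 42 | P0:M(42), P1:I, P2:I | bus: BusRdX
[12] P0: store L2 := 30 | P0:M(30), P1:I, P2:I | bus: BusRdX
[13] P0: store L2 := 55 | P0:M(55), P1:I, P2:I | bus: none
[14] P2: store L1 := 78 | P0:I, P1:I, P2:M(78) | bus: BusRdX
[15] P2: load  L2 | P0:S(55), P1:I, P2:S(55) | bus: BusRd,Flush
[16] P0: load  L2 | P0:S(55), P1:I, P2:S(55) | bus: none
[17] P0: store L2 := 88 | P0:M(88), P1:I, P2:I | bus: BusRdX
[18] P1: load  L2 | P0:S(88), P1:S(88), P2:I | bus: BusRd,Flush
[19] P1: load  L3 | P0:I, P1:S(40), P2:I | bus: BusRd
[20] P1: load  L2 | P0:S(88), P1:S(88), P2:I | bus: none
[21] P2: store L2 := 82 | P0:I, P1:I, P2:M(82) | bus: BusRdX
[22] P0: store L2 := 74 | P0:M(74), P1:I, P2:I | bus: BusRdX,Flush
[23] P1: load  L7 | P0:S(60), P1:S(60), P2:I | bus: BusRd
[24] P2: load  L2 | P0:S(74), P1:I, P2:S(74) | bus: BusRd,Flush
[25] P1: store L2 := 72 | P0:I, P1:M(72), P2:I | bus: BusRdX
[26] P0: load  L2 | P0:S(72), P1:S(72), P2:I | bus: BusRd,Flush
[27] P2: load  L3 | P0:I, P1:S(40), P2:S(40) | bus: BusRd
[28] P2: load  L4 | P0:I, P1:I, P2:S(20) | bus: none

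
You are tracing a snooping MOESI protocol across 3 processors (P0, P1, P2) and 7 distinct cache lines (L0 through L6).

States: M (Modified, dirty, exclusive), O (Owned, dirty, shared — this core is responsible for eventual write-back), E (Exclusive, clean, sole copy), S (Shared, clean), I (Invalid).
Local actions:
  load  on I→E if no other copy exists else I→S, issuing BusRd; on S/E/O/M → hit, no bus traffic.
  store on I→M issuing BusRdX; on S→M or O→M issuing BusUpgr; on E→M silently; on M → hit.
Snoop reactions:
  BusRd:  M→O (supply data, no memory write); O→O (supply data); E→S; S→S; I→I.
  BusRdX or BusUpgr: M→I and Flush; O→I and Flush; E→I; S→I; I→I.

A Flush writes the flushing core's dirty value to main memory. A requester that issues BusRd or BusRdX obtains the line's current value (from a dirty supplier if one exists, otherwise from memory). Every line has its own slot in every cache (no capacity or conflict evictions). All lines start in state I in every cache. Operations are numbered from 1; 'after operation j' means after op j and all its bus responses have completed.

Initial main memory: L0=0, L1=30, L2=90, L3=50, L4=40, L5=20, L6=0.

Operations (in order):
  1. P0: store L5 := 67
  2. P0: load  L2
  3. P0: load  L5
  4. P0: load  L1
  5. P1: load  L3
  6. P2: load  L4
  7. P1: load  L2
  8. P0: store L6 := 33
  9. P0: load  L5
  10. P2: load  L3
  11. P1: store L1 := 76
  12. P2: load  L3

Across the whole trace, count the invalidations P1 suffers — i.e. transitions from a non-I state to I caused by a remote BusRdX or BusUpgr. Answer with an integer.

invalidations = 0

[1] P0: store L5 := 67 | P0:M(67), P1:I, P2:I | bus: BusRdX
[2] P0: load  L2 | P0:E(90), P1:I, P2:I | bus: BusRd
[3] P0: load  L5 | P0:M(67), P1:I, P2:I | bus: none
[4] P0: load  L1 | P0:E(30), P1:I, P2:I | bus: BusRd
[5] P1: load  L3 | P0:I, P1:E(50), P2:I | bus: BusRd
[6] P2: load  L4 | P0:I, P1:I, P2:E(40) | bus: BusRd
[7] P1: load  L2 | P0:S(90), P1:S(90), P2:I | bus: BusRd
[8] P0: store L6 := 33 | P0:M(33), P1:I, P2:I | bus: BusRdX
[9] P0: load  L5 | P0:M(67), P1:I, P2:I | bus: none
[10] P2: load  L3 | P0:I, P1:S(50), P2:S(50) | bus: BusRd
[11] P1: store L1 := 76 | P0:I, P1:M(76), P2:I | bus: BusRdX
[12] P2: load  L3 | P0:I, P1:S(50), P2:S(50) | bus: none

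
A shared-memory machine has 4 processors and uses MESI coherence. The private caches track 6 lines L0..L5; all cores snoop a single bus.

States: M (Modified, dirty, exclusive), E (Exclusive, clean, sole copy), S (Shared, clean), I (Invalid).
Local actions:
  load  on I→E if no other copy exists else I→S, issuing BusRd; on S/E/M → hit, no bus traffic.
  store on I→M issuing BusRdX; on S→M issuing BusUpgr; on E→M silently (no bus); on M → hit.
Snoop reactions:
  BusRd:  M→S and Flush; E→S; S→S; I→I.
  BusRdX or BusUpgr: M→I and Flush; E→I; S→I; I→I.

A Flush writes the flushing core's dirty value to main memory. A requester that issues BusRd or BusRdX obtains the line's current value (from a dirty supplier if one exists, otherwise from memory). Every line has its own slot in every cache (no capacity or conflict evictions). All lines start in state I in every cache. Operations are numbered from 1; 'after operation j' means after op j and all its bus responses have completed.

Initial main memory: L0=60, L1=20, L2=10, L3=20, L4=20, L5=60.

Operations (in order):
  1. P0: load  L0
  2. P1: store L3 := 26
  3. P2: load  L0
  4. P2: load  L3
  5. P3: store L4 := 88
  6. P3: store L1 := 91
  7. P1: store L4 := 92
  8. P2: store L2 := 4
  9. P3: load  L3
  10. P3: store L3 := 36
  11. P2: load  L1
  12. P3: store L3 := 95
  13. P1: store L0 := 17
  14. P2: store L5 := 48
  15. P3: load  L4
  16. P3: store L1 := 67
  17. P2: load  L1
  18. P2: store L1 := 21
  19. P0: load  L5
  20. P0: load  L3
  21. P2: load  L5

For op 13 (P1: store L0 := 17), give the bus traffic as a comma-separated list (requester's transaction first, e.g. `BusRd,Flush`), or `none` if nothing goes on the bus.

1. P0: load  L0  bus=[BusRd]  L0: P0=E P1=I P2=I P3=I  mem[L0]=60
2. P1: store L3 := 26  bus=[BusRdX]  L3: P0=I P1=M P2=I P3=I  mem[L3]=20
3. P2: load  L0  bus=[BusRd]  L0: P0=S P1=I P2=S P3=I  mem[L0]=60
4. P2: load  L3  bus=[BusRd,Flush]  L3: P0=I P1=S P2=S P3=I  mem[L3]=26
5. P3: store L4 := 88  bus=[BusRdX]  L4: P0=I P1=I P2=I P3=M  mem[L4]=20
6. P3: store L1 := 91  bus=[BusRdX]  L1: P0=I P1=I P2=I P3=M  mem[L1]=20
7. P1: store L4 := 92  bus=[BusRdX,Flush]  L4: P0=I P1=M P2=I P3=I  mem[L4]=88
8. P2: store L2 := 4  bus=[BusRdX]  L2: P0=I P1=I P2=M P3=I  mem[L2]=10
9. P3: load  L3  bus=[BusRd]  L3: P0=I P1=S P2=S P3=S  mem[L3]=26
10. P3: store L3 := 36  bus=[BusUpgr]  L3: P0=I P1=I P2=I P3=M  mem[L3]=26
11. P2: load  L1  bus=[BusRd,Flush]  L1: P0=I P1=I P2=S P3=S  mem[L1]=91
12. P3: store L3 := 95  bus=[-]  L3: P0=I P1=I P2=I P3=M  mem[L3]=26
13. P1: store L0 := 17  bus=[BusRdX]  L0: P0=I P1=M P2=I P3=I  mem[L0]=60
14. P2: store L5 := 48  bus=[BusRdX]  L5: P0=I P1=I P2=M P3=I  mem[L5]=60
15. P3: load  L4  bus=[BusRd,Flush]  L4: P0=I P1=S P2=I P3=S  mem[L4]=92
16. P3: store L1 := 67  bus=[BusUpgr]  L1: P0=I P1=I P2=I P3=M  mem[L1]=91
17. P2: load  L1  bus=[BusRd,Flush]  L1: P0=I P1=I P2=S P3=S  mem[L1]=67
18. P2: store L1 := 21  bus=[BusUpgr]  L1: P0=I P1=I P2=M P3=I  mem[L1]=67
19. P0: load  L5  bus=[BusRd,Flush]  L5: P0=S P1=I P2=S P3=I  mem[L5]=48
20. P0: load  L3  bus=[BusRd,Flush]  L3: P0=S P1=I P2=I P3=S  mem[L3]=95
21. P2: load  L5  bus=[-]  L5: P0=S P1=I P2=S P3=I  mem[L5]=48

bus = BusRdX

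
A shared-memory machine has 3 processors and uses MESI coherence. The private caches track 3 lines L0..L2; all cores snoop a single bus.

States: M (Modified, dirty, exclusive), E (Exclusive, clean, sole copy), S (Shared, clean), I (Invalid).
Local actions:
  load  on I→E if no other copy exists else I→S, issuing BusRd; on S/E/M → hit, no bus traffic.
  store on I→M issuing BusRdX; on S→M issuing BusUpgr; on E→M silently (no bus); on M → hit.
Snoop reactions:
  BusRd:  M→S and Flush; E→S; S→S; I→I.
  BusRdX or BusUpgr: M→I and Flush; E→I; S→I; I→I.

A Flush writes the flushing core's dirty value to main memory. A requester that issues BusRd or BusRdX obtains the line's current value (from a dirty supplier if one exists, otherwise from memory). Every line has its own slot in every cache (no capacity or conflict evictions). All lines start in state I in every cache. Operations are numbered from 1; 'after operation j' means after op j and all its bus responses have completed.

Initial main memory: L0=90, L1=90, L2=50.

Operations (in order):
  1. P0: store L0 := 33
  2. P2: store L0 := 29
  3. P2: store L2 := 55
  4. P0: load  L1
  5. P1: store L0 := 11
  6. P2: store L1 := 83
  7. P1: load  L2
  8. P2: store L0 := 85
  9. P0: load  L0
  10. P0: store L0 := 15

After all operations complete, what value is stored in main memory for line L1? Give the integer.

[1] P0: store L0 := 33 | P0:M(33), P1:I, P2:I | bus: BusRdX
[2] P2: store L0 := 29 | P0:I, P1:I, P2:M(29) | bus: BusRdX,Flush
[3] P2: store L2 := 55 | P0:I, P1:I, P2:M(55) | bus: BusRdX
[4] P0: load  L1 | P0:E(90), P1:I, P2:I | bus: BusRd
[5] P1: store L0 := 11 | P0:I, P1:M(11), P2:I | bus: BusRdX,Flush
[6] P2: store L1 := 83 | P0:I, P1:I, P2:M(83) | bus: BusRdX
[7] P1: load  L2 | P0:I, P1:S(55), P2:S(55) | bus: BusRd,Flush
[8] P2: store L0 := 85 | P0:I, P1:I, P2:M(85) | bus: BusRdX,Flush
[9] P0: load  L0 | P0:S(85), P1:I, P2:S(85) | bus: BusRd,Flush
[10] P0: store L0 := 15 | P0:M(15), P1:I, P2:I | bus: BusUpgr

memory[L1] = 90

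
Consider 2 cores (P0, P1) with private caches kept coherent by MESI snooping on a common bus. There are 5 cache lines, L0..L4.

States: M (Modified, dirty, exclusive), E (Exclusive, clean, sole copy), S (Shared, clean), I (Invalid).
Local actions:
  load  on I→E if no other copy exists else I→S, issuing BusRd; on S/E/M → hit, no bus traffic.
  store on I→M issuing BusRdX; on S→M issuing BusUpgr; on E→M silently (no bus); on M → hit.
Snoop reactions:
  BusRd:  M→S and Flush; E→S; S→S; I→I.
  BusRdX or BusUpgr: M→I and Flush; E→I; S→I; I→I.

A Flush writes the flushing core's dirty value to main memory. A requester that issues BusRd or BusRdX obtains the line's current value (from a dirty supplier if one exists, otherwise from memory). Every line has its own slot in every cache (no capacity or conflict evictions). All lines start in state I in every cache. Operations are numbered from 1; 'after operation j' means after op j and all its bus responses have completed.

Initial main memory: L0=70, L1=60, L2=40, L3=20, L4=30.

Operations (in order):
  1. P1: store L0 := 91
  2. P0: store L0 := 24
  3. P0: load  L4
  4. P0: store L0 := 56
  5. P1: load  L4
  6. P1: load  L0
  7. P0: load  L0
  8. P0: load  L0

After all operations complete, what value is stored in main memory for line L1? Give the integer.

step 1: P1: store L0 := 91  ⟶  IM  (L0)  txn=BusRdX  M[L0]=70
step 2: P0: store L0 := 24  ⟶  MI  (L0)  txn=BusRdX+Flush  M[L0]=91
step 3: P0: load  L4  ⟶  EI  (L4)  txn=BusRd  M[L4]=30
step 4: P0: store L0 := 56  ⟶  MI  (L0)  txn=∅  M[L0]=91
step 5: P1: load  L4  ⟶  SS  (L4)  txn=BusRd  M[L4]=30
step 6: P1: load  L0  ⟶  SS  (L0)  txn=BusRd+Flush  M[L0]=56
step 7: P0: load  L0  ⟶  SS  (L0)  txn=∅  M[L0]=56
step 8: P0: load  L0  ⟶  SS  (L0)  txn=∅  M[L0]=56

memory[L1] = 60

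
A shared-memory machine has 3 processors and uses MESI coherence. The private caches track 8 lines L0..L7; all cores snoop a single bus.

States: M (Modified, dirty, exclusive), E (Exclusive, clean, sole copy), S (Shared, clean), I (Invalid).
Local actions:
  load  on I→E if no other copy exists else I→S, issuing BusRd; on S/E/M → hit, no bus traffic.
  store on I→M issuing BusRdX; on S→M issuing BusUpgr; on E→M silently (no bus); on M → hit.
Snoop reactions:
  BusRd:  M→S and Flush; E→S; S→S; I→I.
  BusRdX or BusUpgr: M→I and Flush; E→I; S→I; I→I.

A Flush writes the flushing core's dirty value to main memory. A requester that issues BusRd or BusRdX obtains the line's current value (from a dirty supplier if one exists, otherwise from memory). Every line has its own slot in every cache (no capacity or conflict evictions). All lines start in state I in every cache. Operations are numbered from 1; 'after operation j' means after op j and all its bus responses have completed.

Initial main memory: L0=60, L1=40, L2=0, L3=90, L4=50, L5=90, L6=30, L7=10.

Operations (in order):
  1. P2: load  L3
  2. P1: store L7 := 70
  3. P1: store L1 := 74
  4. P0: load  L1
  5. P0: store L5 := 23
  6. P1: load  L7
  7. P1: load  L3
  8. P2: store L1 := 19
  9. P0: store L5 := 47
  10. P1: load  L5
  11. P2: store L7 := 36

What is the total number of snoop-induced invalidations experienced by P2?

  op1 P2: load  L3 → I/I/E on L3; bus BusRd; mem=90
  op2 P1: store L7 := 70 → I/M/I on L7; bus BusRdX; mem=10
  op3 P1: store L1 := 74 → I/M/I on L1; bus BusRdX; mem=40
  op4 P0: load  L1 → S/S/I on L1; bus BusRd Flush; mem=74
  op5 P0: store L5 := 23 → M/I/I on L5; bus BusRdX; mem=90
  op6 P1: load  L7 → I/M/I on L7; bus (none); mem=10
  op7 P1: load  L3 → I/S/S on L3; bus BusRd; mem=90
  op8 P2: store L1 := 19 → I/I/M on L1; bus BusRdX; mem=74
  op9 P0: store L5 := 47 → M/I/I on L5; bus (none); mem=90
  op10 P1: load  L5 → S/S/I on L5; bus BusRd Flush; mem=47
  op11 P2: store L7 := 36 → I/I/M on L7; bus BusRdX Flush; mem=70

invalidations = 0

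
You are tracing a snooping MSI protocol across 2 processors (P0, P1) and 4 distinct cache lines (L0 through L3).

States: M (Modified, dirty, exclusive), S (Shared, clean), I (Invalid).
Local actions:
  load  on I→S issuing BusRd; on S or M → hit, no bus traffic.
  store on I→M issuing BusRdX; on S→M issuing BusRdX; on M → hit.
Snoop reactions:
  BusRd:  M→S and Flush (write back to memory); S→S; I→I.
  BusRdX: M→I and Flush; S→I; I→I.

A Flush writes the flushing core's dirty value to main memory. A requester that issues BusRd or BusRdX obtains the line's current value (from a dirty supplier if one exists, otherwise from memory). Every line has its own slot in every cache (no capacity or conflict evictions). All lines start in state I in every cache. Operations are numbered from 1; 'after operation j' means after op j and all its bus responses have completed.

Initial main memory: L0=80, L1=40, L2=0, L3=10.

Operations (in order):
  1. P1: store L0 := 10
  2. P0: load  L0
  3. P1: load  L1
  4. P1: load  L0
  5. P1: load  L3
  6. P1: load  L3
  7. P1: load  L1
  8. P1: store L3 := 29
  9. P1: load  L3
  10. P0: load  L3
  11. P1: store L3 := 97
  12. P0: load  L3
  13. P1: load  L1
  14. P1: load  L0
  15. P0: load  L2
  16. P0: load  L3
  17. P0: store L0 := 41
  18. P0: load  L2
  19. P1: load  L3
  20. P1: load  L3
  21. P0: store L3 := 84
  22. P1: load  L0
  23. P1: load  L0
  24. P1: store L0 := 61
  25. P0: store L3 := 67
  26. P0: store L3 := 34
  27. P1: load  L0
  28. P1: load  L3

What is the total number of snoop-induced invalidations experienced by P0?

1. P1: store L0 := 10  bus=[BusRdX]  L0: P0=I P1=M  mem[L0]=80
2. P0: load  L0  bus=[BusRd,Flush]  L0: P0=S P1=S  mem[L0]=10
3. P1: load  L1  bus=[BusRd]  L1: P0=I P1=S  mem[L1]=40
4. P1: load  L0  bus=[-]  L0: P0=S P1=S  mem[L0]=10
5. P1: load  L3  bus=[BusRd]  L3: P0=I P1=S  mem[L3]=10
6. P1: load  L3  bus=[-]  L3: P0=I P1=S  mem[L3]=10
7. P1: load  L1  bus=[-]  L1: P0=I P1=S  mem[L1]=40
8. P1: store L3 := 29  bus=[BusRdX]  L3: P0=I P1=M  mem[L3]=10
9. P1: load  L3  bus=[-]  L3: P0=I P1=M  mem[L3]=10
10. P0: load  L3  bus=[BusRd,Flush]  L3: P0=S P1=S  mem[L3]=29
11. P1: store L3 := 97  bus=[BusRdX]  L3: P0=I P1=M  mem[L3]=29
12. P0: load  L3  bus=[BusRd,Flush]  L3: P0=S P1=S  mem[L3]=97
13. P1: load  L1  bus=[-]  L1: P0=I P1=S  mem[L1]=40
14. P1: load  L0  bus=[-]  L0: P0=S P1=S  mem[L0]=10
15. P0: load  L2  bus=[BusRd]  L2: P0=S P1=I  mem[L2]=0
16. P0: load  L3  bus=[-]  L3: P0=S P1=S  mem[L3]=97
17. P0: store L0 := 41  bus=[BusRdX]  L0: P0=M P1=I  mem[L0]=10
18. P0: load  L2  bus=[-]  L2: P0=S P1=I  mem[L2]=0
19. P1: load  L3  bus=[-]  L3: P0=S P1=S  mem[L3]=97
20. P1: load  L3  bus=[-]  L3: P0=S P1=S  mem[L3]=97
21. P0: store L3 := 84  bus=[BusRdX]  L3: P0=M P1=I  mem[L3]=97
22. P1: load  L0  bus=[BusRd,Flush]  L0: P0=S P1=S  mem[L0]=41
23. P1: load  L0  bus=[-]  L0: P0=S P1=S  mem[L0]=41
24. P1: store L0 := 61  bus=[BusRdX]  L0: P0=I P1=M  mem[L0]=41
25. P0: store L3 := 67  bus=[-]  L3: P0=M P1=I  mem[L3]=97
26. P0: store L3 := 34  bus=[-]  L3: P0=M P1=I  mem[L3]=97
27. P1: load  L0  bus=[-]  L0: P0=I P1=M  mem[L0]=41
28. P1: load  L3  bus=[BusRd,Flush]  L3: P0=S P1=S  mem[L3]=34

invalidations = 2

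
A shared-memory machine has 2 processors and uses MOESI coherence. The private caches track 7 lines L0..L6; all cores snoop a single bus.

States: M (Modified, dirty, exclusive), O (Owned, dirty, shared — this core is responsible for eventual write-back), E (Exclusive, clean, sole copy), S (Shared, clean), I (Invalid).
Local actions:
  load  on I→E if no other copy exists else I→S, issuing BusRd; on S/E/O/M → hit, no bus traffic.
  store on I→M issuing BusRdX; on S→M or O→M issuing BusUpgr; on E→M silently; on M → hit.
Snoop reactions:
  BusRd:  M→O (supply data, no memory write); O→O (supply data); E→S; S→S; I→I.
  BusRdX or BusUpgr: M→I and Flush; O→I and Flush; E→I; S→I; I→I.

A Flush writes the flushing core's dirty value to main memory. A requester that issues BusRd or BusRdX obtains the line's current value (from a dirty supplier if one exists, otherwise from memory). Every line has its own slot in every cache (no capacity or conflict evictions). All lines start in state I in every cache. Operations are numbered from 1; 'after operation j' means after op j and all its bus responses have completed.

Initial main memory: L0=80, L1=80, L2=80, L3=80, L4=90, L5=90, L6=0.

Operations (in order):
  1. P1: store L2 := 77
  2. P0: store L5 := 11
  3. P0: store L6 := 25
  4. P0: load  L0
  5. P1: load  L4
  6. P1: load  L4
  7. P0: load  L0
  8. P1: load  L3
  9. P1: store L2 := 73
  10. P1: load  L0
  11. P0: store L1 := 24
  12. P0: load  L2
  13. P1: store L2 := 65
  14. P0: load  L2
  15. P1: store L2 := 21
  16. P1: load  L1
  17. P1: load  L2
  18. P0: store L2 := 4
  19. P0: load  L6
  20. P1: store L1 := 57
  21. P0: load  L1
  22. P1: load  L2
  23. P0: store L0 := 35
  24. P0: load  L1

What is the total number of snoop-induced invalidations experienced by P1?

1. P1: store L2 := 77  bus=[BusRdX]  L2: P0=I P1=M  mem[L2]=80
2. P0: store L5 := 11  bus=[BusRdX]  L5: P0=M P1=I  mem[L5]=90
3. P0: store L6 := 25  bus=[BusRdX]  L6: P0=M P1=I  mem[L6]=0
4. P0: load  L0  bus=[BusRd]  L0: P0=E P1=I  mem[L0]=80
5. P1: load  L4  bus=[BusRd]  L4: P0=I P1=E  mem[L4]=90
6. P1: load  L4  bus=[-]  L4: P0=I P1=E  mem[L4]=90
7. P0: load  L0  bus=[-]  L0: P0=E P1=I  mem[L0]=80
8. P1: load  L3  bus=[BusRd]  L3: P0=I P1=E  mem[L3]=80
9. P1: store L2 := 73  bus=[-]  L2: P0=I P1=M  mem[L2]=80
10. P1: load  L0  bus=[BusRd]  L0: P0=S P1=S  mem[L0]=80
11. P0: store L1 := 24  bus=[BusRdX]  L1: P0=M P1=I  mem[L1]=80
12. P0: load  L2  bus=[BusRd]  L2: P0=S P1=O  mem[L2]=80
13. P1: store L2 := 65  bus=[BusUpgr]  L2: P0=I P1=M  mem[L2]=80
14. P0: load  L2  bus=[BusRd]  L2: P0=S P1=O  mem[L2]=80
15. P1: store L2 := 21  bus=[BusUpgr]  L2: P0=I P1=M  mem[L2]=80
16. P1: load  L1  bus=[BusRd]  L1: P0=O P1=S  mem[L1]=80
17. P1: load  L2  bus=[-]  L2: P0=I P1=M  mem[L2]=80
18. P0: store L2 := 4  bus=[BusRdX,Flush]  L2: P0=M P1=I  mem[L2]=21
19. P0: load  L6  bus=[-]  L6: P0=M P1=I  mem[L6]=0
20. P1: store L1 := 57  bus=[BusUpgr,Flush]  L1: P0=I P1=M  mem[L1]=24
21. P0: load  L1  bus=[BusRd]  L1: P0=S P1=O  mem[L1]=24
22. P1: load  L2  bus=[BusRd]  L2: P0=O P1=S  mem[L2]=21
23. P0: store L0 := 35  bus=[BusUpgr]  L0: P0=M P1=I  mem[L0]=80
24. P0: load  L1  bus=[-]  L1: P0=S P1=O  mem[L1]=24

invalidations = 2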